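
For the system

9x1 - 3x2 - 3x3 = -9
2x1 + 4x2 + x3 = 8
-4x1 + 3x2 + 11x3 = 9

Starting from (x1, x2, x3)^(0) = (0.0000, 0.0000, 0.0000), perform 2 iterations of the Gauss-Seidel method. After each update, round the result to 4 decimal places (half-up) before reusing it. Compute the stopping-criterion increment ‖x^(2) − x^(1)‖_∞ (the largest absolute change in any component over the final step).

0.7576

Iteration 1:
  x1 = (-9 - (-3)·0.0000 - (-3)·0.0000) / (9) = -1.0000
  x2 = (8 - (2)·-1.0000 - (1)·0.0000) / (4) = 2.5000
  x3 = (9 - (-4)·-1.0000 - (3)·2.5000) / (11) = -0.2273
Iteration 2:
  x1 = (-9 - (-3)·2.5000 - (-3)·-0.2273) / (9) = -0.2424
  x2 = (8 - (2)·-0.2424 - (1)·-0.2273) / (4) = 2.1780
  x3 = (9 - (-4)·-0.2424 - (3)·2.1780) / (11) = 0.1360
Change: (0.7576, -0.3220, 0.3633) → max |·| = 0.7576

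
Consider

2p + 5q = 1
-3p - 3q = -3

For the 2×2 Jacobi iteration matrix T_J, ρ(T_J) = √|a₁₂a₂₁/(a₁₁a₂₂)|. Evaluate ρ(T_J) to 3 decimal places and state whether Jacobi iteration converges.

a₁₂a₂₁/(a₁₁a₂₂) = (5)·(-3) / ((2)·(-3)) = 2.500000
ρ = √|2.500000| = √2.500000 = 1.581
ρ > 1, so Jacobi diverges

1.581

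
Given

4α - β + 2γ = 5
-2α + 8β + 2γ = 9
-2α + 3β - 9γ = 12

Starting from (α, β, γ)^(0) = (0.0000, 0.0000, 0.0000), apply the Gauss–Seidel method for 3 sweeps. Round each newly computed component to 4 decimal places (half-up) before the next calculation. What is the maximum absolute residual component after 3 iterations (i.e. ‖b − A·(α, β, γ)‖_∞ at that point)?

0.0798

Iteration 1:
  α = (5 - (-1)·0.0000 - (2)·0.0000) / (4) = 1.2500
  β = (9 - (-2)·1.2500 - (2)·0.0000) / (8) = 1.4375
  γ = (12 - (-2)·1.2500 - (3)·1.4375) / (-9) = -1.1319
Iteration 2:
  α = (5 - (-1)·1.4375 - (2)·-1.1319) / (4) = 2.1753
  β = (9 - (-2)·2.1753 - (2)·-1.1319) / (8) = 1.9518
  γ = (12 - (-2)·2.1753 - (3)·1.9518) / (-9) = -1.1661
Iteration 3:
  α = (5 - (-1)·1.9518 - (2)·-1.1661) / (4) = 2.3210
  β = (9 - (-2)·2.3210 - (2)·-1.1661) / (8) = 1.9968
  γ = (12 - (-2)·2.3210 - (3)·1.9968) / (-9) = -1.1835
Residual b − A·x = (0.0798, 0.0346, 0.0001); ∞-norm = 0.0798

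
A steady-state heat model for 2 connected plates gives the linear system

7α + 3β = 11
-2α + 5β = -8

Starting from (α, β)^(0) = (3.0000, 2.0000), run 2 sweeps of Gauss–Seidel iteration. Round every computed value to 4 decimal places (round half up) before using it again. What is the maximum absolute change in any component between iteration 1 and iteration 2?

1.4204

Iteration 1:
  α = (11 - (3)·2.0000) / (7) = 0.7143
  β = (-8 - (-2)·0.7143) / (5) = -1.3143
Iteration 2:
  α = (11 - (3)·-1.3143) / (7) = 2.1347
  β = (-8 - (-2)·2.1347) / (5) = -0.7461
Change: (1.4204, 0.5682) → max |·| = 1.4204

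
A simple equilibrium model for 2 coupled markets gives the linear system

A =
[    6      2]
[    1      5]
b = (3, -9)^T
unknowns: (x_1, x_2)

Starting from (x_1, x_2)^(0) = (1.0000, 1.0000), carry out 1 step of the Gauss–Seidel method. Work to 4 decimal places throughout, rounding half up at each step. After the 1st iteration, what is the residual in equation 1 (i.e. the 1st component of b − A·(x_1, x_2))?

Iteration 1:
  x_1 = (3 - (2)·1.0000) / (6) = 0.1667
  x_2 = (-9 - (1)·0.1667) / (5) = -1.8333
Residual b − A·x = (5.6664, -0.0002)

5.6664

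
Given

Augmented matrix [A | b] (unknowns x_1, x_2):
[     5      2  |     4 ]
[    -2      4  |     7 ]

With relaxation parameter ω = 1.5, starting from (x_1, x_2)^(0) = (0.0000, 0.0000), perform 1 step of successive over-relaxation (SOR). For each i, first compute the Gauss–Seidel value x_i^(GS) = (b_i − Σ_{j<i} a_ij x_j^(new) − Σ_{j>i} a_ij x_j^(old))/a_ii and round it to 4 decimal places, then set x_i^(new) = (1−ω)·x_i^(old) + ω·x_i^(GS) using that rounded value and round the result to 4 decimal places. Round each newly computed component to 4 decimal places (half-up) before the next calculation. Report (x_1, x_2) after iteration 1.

Iteration 1:
  x_1: GS value = (4 - (2)·0.0000) / (5) = 0.8000;  x_1 ← (1−ω)·0.0000 + ω·0.8000 = 1.2000
  x_2: GS value = (7 - (-2)·1.2000) / (4) = 2.3500;  x_2 ← (1−ω)·0.0000 + ω·2.3500 = 3.5250

(1.2000, 3.5250)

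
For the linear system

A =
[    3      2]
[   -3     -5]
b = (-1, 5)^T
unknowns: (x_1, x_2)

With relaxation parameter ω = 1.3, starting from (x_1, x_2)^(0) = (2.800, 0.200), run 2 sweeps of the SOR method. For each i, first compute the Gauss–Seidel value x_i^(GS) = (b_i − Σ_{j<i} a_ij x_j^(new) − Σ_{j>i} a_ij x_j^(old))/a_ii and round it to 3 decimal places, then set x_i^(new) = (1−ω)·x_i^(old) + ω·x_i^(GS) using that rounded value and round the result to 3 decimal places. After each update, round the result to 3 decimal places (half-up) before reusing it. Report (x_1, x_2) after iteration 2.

(0.201, -1.388)

Iteration 1:
  x_1: GS value = (-1 - (2)·0.200) / (3) = -0.467;  x_1 ← (1−ω)·2.800 + ω·-0.467 = -1.447
  x_2: GS value = (5 - (-3)·-1.447) / (-5) = -0.132;  x_2 ← (1−ω)·0.200 + ω·-0.132 = -0.232
Iteration 2:
  x_1: GS value = (-1 - (2)·-0.232) / (3) = -0.179;  x_1 ← (1−ω)·-1.447 + ω·-0.179 = 0.201
  x_2: GS value = (5 - (-3)·0.201) / (-5) = -1.121;  x_2 ← (1−ω)·-0.232 + ω·-1.121 = -1.388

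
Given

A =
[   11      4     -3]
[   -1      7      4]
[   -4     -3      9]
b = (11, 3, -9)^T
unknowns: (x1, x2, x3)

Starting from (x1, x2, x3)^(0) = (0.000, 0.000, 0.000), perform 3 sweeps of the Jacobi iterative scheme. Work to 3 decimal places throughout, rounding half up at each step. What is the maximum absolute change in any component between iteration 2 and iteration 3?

Iteration 1:
  x1 = (11 - (4)·0.000 - (-3)·0.000) / (11) = 1.000
  x2 = (3 - (-1)·0.000 - (4)·0.000) / (7) = 0.429
  x3 = (-9 - (-4)·0.000 - (-3)·0.000) / (9) = -1.000
Iteration 2:
  x1 = (11 - (4)·0.429 - (-3)·-1.000) / (11) = 0.571
  x2 = (3 - (-1)·1.000 - (4)·-1.000) / (7) = 1.143
  x3 = (-9 - (-4)·1.000 - (-3)·0.429) / (9) = -0.413
Iteration 3:
  x1 = (11 - (4)·1.143 - (-3)·-0.413) / (11) = 0.472
  x2 = (3 - (-1)·0.571 - (4)·-0.413) / (7) = 0.746
  x3 = (-9 - (-4)·0.571 - (-3)·1.143) / (9) = -0.365
Change: (-0.099, -0.397, 0.048) → max |·| = 0.397

0.397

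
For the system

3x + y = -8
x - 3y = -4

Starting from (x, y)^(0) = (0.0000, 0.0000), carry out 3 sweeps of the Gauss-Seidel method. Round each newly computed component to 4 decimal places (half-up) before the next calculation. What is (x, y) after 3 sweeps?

Iteration 1:
  x = (-8 - (1)·0.0000) / (3) = -2.6667
  y = (-4 - (1)·-2.6667) / (-3) = 0.4444
Iteration 2:
  x = (-8 - (1)·0.4444) / (3) = -2.8148
  y = (-4 - (1)·-2.8148) / (-3) = 0.3951
Iteration 3:
  x = (-8 - (1)·0.3951) / (3) = -2.7984
  y = (-4 - (1)·-2.7984) / (-3) = 0.4005

(-2.7984, 0.4005)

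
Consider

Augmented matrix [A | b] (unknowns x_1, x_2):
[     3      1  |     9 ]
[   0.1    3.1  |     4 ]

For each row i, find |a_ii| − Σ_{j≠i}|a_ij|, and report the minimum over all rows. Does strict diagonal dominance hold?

row 1: |3| − (1) = 2
row 2: |3.1| − (0.1) = 3
minimum over rows = 2 → strictly diagonally dominant (convergence guaranteed)

2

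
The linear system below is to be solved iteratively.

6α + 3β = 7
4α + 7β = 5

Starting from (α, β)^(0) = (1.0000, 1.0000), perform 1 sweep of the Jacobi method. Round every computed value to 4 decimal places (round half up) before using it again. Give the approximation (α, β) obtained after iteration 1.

Iteration 1:
  α = (7 - (3)·1.0000) / (6) = 0.6667
  β = (5 - (4)·1.0000) / (7) = 0.1429

(0.6667, 0.1429)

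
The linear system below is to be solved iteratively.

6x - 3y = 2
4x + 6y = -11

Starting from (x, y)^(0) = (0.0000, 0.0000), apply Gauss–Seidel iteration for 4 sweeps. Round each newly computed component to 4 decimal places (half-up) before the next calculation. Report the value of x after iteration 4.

Iteration 1:
  x = (2 - (-3)·0.0000) / (6) = 0.3333
  y = (-11 - (4)·0.3333) / (6) = -2.0555
Iteration 2:
  x = (2 - (-3)·-2.0555) / (6) = -0.6944
  y = (-11 - (4)·-0.6944) / (6) = -1.3704
Iteration 3:
  x = (2 - (-3)·-1.3704) / (6) = -0.3519
  y = (-11 - (4)·-0.3519) / (6) = -1.5987
Iteration 4:
  x = (2 - (-3)·-1.5987) / (6) = -0.4660
  y = (-11 - (4)·-0.4660) / (6) = -1.5227

-0.4660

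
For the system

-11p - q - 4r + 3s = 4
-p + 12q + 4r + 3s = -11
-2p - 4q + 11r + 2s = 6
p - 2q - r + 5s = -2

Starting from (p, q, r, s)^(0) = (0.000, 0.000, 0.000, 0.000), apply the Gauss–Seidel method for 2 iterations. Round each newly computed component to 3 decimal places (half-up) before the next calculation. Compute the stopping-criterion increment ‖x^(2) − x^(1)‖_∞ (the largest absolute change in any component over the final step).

Iteration 1:
  p = (4 - (-1)·0.000 - (-4)·0.000 - (3)·0.000) / (-11) = -0.364
  q = (-11 - (-1)·-0.364 - (4)·0.000 - (3)·0.000) / (12) = -0.947
  r = (6 - (-2)·-0.364 - (-4)·-0.947 - (2)·0.000) / (11) = 0.135
  s = (-2 - (1)·-0.364 - (-2)·-0.947 - (-1)·0.135) / (5) = -0.679
Iteration 2:
  p = (4 - (-1)·-0.947 - (-4)·0.135 - (3)·-0.679) / (-11) = -0.512
  q = (-11 - (-1)·-0.512 - (4)·0.135 - (3)·-0.679) / (12) = -0.835
  r = (6 - (-2)·-0.512 - (-4)·-0.835 - (2)·-0.679) / (11) = 0.272
  s = (-2 - (1)·-0.512 - (-2)·-0.835 - (-1)·0.272) / (5) = -0.577
Change: (-0.148, 0.112, 0.137, 0.102) → max |·| = 0.148

0.148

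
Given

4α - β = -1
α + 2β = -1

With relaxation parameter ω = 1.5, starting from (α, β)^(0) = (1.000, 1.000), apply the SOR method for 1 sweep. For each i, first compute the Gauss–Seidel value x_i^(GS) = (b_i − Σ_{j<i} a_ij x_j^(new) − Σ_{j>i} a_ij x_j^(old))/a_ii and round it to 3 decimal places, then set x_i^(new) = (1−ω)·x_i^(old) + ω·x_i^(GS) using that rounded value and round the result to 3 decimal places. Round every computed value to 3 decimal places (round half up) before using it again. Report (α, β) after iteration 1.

Iteration 1:
  α: GS value = (-1 - (-1)·1.000) / (4) = 0.000;  α ← (1−ω)·1.000 + ω·0.000 = -0.500
  β: GS value = (-1 - (1)·-0.500) / (2) = -0.250;  β ← (1−ω)·1.000 + ω·-0.250 = -0.875

(-0.500, -0.875)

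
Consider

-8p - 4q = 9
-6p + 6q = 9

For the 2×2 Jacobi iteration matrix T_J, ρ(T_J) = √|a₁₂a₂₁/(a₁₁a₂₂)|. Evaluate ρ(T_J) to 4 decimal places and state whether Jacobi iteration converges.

0.7071

a₁₂a₂₁/(a₁₁a₂₂) = (-4)·(-6) / ((-8)·(6)) = -0.500000
ρ = √|-0.500000| = √0.500000 = 0.7071
ρ < 1, so Jacobi converges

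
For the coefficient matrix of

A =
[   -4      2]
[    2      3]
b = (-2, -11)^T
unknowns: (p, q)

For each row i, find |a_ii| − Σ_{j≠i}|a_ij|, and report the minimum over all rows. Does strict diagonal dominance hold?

1

row 1: |-4| − (2) = 2
row 2: |3| − (2) = 1
minimum over rows = 1 → strictly diagonally dominant (convergence guaranteed)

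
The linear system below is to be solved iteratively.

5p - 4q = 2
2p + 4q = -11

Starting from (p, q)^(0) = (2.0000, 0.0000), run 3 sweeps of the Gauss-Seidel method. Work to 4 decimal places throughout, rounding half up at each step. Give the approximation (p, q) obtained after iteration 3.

(-1.0160, -2.2420)

Iteration 1:
  p = (2 - (-4)·0.0000) / (5) = 0.4000
  q = (-11 - (2)·0.4000) / (4) = -2.9500
Iteration 2:
  p = (2 - (-4)·-2.9500) / (5) = -1.9600
  q = (-11 - (2)·-1.9600) / (4) = -1.7700
Iteration 3:
  p = (2 - (-4)·-1.7700) / (5) = -1.0160
  q = (-11 - (2)·-1.0160) / (4) = -2.2420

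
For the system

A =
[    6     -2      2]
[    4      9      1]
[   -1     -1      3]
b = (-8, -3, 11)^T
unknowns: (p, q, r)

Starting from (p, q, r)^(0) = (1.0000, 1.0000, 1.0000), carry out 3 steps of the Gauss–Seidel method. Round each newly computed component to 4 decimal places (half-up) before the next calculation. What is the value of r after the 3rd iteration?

3.0350

Iteration 1:
  p = (-8 - (-2)·1.0000 - (2)·1.0000) / (6) = -1.3333
  q = (-3 - (4)·-1.3333 - (1)·1.0000) / (9) = 0.1481
  r = (11 - (-1)·-1.3333 - (-1)·0.1481) / (3) = 3.2716
Iteration 2:
  p = (-8 - (-2)·0.1481 - (2)·3.2716) / (6) = -2.3745
  q = (-3 - (4)·-2.3745 - (1)·3.2716) / (9) = 0.3585
  r = (11 - (-1)·-2.3745 - (-1)·0.3585) / (3) = 2.9947
Iteration 3:
  p = (-8 - (-2)·0.3585 - (2)·2.9947) / (6) = -2.2121
  q = (-3 - (4)·-2.2121 - (1)·2.9947) / (9) = 0.3171
  r = (11 - (-1)·-2.2121 - (-1)·0.3171) / (3) = 3.0350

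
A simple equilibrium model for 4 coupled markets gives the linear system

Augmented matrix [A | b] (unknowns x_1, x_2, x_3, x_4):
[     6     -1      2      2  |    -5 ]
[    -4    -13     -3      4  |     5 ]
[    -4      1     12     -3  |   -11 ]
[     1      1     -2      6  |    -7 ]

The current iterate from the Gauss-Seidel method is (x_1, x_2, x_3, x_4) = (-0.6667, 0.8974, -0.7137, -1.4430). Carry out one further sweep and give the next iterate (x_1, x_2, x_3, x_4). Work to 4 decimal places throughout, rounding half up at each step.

One sweep:
  x_1 = (-5 - (-1)·0.8974 - (2)·-0.7137 - (2)·-1.4430) / (6) = 0.0351
  x_2 = (5 - (-4)·0.0351 - (-3)·-0.7137 - (4)·-1.4430) / (-13) = -0.6747
  x_3 = (-11 - (-4)·0.0351 - (1)·-0.6747 - (-3)·-1.4430) / (12) = -1.2095
  x_4 = (-7 - (1)·0.0351 - (1)·-0.6747 - (-2)·-1.2095) / (6) = -1.4632

(0.0351, -0.6747, -1.2095, -1.4632)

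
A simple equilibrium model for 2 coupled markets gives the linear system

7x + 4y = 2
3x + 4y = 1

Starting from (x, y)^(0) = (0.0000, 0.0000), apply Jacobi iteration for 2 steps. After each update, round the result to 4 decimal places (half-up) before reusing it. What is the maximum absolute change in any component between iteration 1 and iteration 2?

Iteration 1:
  x = (2 - (4)·0.0000) / (7) = 0.2857
  y = (1 - (3)·0.0000) / (4) = 0.2500
Iteration 2:
  x = (2 - (4)·0.2500) / (7) = 0.1429
  y = (1 - (3)·0.2857) / (4) = 0.0357
Change: (-0.1428, -0.2143) → max |·| = 0.2143

0.2143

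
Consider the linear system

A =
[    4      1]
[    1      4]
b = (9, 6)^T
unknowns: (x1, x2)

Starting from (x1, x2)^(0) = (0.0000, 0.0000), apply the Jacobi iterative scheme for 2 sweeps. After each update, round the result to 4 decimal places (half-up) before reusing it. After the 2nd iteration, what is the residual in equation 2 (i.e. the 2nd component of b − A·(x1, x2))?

Iteration 1:
  x1 = (9 - (1)·0.0000) / (4) = 2.2500
  x2 = (6 - (1)·0.0000) / (4) = 1.5000
Iteration 2:
  x1 = (9 - (1)·1.5000) / (4) = 1.8750
  x2 = (6 - (1)·2.2500) / (4) = 0.9375
Residual b − A·x = (0.5625, 0.3750)

0.3750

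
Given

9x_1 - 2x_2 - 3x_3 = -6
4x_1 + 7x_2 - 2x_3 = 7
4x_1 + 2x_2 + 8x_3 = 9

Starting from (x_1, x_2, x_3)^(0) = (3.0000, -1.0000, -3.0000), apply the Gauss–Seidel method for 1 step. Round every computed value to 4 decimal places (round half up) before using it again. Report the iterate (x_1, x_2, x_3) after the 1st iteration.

(-1.8889, 1.2222, 1.7639)

Iteration 1:
  x_1 = (-6 - (-2)·-1.0000 - (-3)·-3.0000) / (9) = -1.8889
  x_2 = (7 - (4)·-1.8889 - (-2)·-3.0000) / (7) = 1.2222
  x_3 = (9 - (4)·-1.8889 - (2)·1.2222) / (8) = 1.7639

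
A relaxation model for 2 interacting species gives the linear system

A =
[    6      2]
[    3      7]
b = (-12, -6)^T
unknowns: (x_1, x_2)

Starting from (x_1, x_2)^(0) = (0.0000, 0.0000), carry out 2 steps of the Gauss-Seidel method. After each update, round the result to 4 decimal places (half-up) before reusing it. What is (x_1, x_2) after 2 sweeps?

(-2.0000, 0.0000)

Iteration 1:
  x_1 = (-12 - (2)·0.0000) / (6) = -2.0000
  x_2 = (-6 - (3)·-2.0000) / (7) = 0.0000
Iteration 2:
  x_1 = (-12 - (2)·0.0000) / (6) = -2.0000
  x_2 = (-6 - (3)·-2.0000) / (7) = 0.0000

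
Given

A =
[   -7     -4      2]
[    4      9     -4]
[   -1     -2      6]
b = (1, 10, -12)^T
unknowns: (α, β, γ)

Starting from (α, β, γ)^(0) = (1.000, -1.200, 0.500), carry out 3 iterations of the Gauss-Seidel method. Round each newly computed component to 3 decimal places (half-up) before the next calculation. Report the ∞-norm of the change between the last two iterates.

Iteration 1:
  α = (1 - (-4)·-1.200 - (2)·0.500) / (-7) = 0.686
  β = (10 - (4)·0.686 - (-4)·0.500) / (9) = 1.028
  γ = (-12 - (-1)·0.686 - (-2)·1.028) / (6) = -1.543
Iteration 2:
  α = (1 - (-4)·1.028 - (2)·-1.543) / (-7) = -1.171
  β = (10 - (4)·-1.171 - (-4)·-1.543) / (9) = 0.946
  γ = (-12 - (-1)·-1.171 - (-2)·0.946) / (6) = -1.880
Iteration 3:
  α = (1 - (-4)·0.946 - (2)·-1.880) / (-7) = -1.221
  β = (10 - (4)·-1.221 - (-4)·-1.880) / (9) = 0.818
  γ = (-12 - (-1)·-1.221 - (-2)·0.818) / (6) = -1.931
Change: (-0.050, -0.128, -0.051) → max |·| = 0.128

0.128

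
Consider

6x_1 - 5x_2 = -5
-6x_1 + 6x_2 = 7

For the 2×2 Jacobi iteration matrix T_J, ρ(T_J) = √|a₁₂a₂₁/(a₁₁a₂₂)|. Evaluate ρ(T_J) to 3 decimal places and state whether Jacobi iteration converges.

0.913

a₁₂a₂₁/(a₁₁a₂₂) = (-5)·(-6) / ((6)·(6)) = 0.833333
ρ = √|0.833333| = √0.833333 = 0.913
ρ < 1, so Jacobi converges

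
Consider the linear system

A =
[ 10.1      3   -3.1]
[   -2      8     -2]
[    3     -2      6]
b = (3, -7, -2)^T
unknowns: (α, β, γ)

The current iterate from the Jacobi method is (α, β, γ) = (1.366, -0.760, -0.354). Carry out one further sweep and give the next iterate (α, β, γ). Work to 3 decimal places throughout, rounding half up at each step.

(0.414, -0.622, -1.270)

One sweep:
  α = (3 - (3)·-0.760 - (-3.1)·-0.354) / (10.1) = 0.414
  β = (-7 - (-2)·1.366 - (-2)·-0.354) / (8) = -0.622
  γ = (-2 - (3)·1.366 - (-2)·-0.760) / (6) = -1.270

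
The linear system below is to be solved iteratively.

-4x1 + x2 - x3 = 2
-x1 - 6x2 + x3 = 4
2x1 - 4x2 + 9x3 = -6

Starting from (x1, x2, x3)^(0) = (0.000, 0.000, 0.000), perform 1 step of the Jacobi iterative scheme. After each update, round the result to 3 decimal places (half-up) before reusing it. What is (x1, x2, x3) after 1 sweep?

Iteration 1:
  x1 = (2 - (1)·0.000 - (-1)·0.000) / (-4) = -0.500
  x2 = (4 - (-1)·0.000 - (1)·0.000) / (-6) = -0.667
  x3 = (-6 - (2)·0.000 - (-4)·0.000) / (9) = -0.667

(-0.500, -0.667, -0.667)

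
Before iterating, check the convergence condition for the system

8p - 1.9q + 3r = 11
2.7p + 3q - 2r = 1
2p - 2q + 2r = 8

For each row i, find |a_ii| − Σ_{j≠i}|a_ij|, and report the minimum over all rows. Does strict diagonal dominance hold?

-2

row 1: |8| − (1.9+3) = 3.1
row 2: |3| − (2.7+2) = -1.7
row 3: |2| − (2+2) = -2
minimum over rows = -2 → not strictly diagonally dominant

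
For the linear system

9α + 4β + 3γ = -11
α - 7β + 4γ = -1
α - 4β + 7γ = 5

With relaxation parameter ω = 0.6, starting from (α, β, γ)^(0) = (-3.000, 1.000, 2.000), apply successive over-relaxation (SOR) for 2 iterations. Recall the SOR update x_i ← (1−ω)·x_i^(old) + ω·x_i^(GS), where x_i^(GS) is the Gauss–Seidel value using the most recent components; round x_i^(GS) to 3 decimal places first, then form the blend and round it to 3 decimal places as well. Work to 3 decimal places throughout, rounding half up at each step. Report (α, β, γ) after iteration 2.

Iteration 1:
  α: GS value = (-11 - (4)·1.000 - (3)·2.000) / (9) = -2.333;  α ← (1−ω)·-3.000 + ω·-2.333 = -2.600
  β: GS value = (-1 - (1)·-2.600 - (4)·2.000) / (-7) = 0.914;  β ← (1−ω)·1.000 + ω·0.914 = 0.948
  γ: GS value = (5 - (1)·-2.600 - (-4)·0.948) / (7) = 1.627;  γ ← (1−ω)·2.000 + ω·1.627 = 1.776
Iteration 2:
  α: GS value = (-11 - (4)·0.948 - (3)·1.776) / (9) = -2.236;  α ← (1−ω)·-2.600 + ω·-2.236 = -2.382
  β: GS value = (-1 - (1)·-2.382 - (4)·1.776) / (-7) = 0.817;  β ← (1−ω)·0.948 + ω·0.817 = 0.869
  γ: GS value = (5 - (1)·-2.382 - (-4)·0.869) / (7) = 1.551;  γ ← (1−ω)·1.776 + ω·1.551 = 1.641

(-2.382, 0.869, 1.641)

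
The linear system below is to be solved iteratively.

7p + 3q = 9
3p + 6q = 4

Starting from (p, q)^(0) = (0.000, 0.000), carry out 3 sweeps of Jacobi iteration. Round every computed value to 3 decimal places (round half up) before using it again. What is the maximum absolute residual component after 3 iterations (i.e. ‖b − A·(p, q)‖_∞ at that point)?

0.827

Iteration 1:
  p = (9 - (3)·0.000) / (7) = 1.286
  q = (4 - (3)·0.000) / (6) = 0.667
Iteration 2:
  p = (9 - (3)·0.667) / (7) = 1.000
  q = (4 - (3)·1.286) / (6) = 0.024
Iteration 3:
  p = (9 - (3)·0.024) / (7) = 1.275
  q = (4 - (3)·1.000) / (6) = 0.167
Residual b − A·x = (-0.426, -0.827); ∞-norm = 0.827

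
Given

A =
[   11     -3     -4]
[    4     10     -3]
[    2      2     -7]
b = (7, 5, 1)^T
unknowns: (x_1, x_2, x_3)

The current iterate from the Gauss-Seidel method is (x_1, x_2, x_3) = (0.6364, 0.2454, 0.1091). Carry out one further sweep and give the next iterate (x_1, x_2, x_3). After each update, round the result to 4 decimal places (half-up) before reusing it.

One sweep:
  x_1 = (7 - (-3)·0.2454 - (-4)·0.1091) / (11) = 0.7430
  x_2 = (5 - (4)·0.7430 - (-3)·0.1091) / (10) = 0.2355
  x_3 = (1 - (2)·0.7430 - (2)·0.2355) / (-7) = 0.1367

(0.7430, 0.2355, 0.1367)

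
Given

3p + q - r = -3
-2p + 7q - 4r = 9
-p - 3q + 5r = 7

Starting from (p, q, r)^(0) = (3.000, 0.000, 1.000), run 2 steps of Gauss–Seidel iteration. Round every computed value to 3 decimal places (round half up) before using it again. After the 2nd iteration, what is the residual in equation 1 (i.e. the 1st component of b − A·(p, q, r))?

-0.301

Iteration 1:
  p = (-3 - (1)·0.000 - (-1)·1.000) / (3) = -0.667
  q = (9 - (-2)·-0.667 - (-4)·1.000) / (7) = 1.667
  r = (7 - (-1)·-0.667 - (-3)·1.667) / (5) = 2.267
Iteration 2:
  p = (-3 - (1)·1.667 - (-1)·2.267) / (3) = -0.800
  q = (9 - (-2)·-0.800 - (-4)·2.267) / (7) = 2.353
  r = (7 - (-1)·-0.800 - (-3)·2.353) / (5) = 2.652
Residual b − A·x = (-0.301, 1.537, -0.001)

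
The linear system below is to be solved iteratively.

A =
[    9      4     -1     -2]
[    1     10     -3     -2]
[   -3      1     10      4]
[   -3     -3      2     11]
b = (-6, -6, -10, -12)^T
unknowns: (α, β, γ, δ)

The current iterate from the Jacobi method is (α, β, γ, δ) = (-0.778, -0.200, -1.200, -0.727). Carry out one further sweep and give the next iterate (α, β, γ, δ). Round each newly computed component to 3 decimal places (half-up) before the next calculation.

One sweep:
  α = (-6 - (4)·-0.200 - (-1)·-1.200 - (-2)·-0.727) / (9) = -0.873
  β = (-6 - (1)·-0.778 - (-3)·-1.200 - (-2)·-0.727) / (10) = -1.028
  γ = (-10 - (-3)·-0.778 - (1)·-0.200 - (4)·-0.727) / (10) = -0.923
  δ = (-12 - (-3)·-0.778 - (-3)·-0.200 - (2)·-1.200) / (11) = -1.139

(-0.873, -1.028, -0.923, -1.139)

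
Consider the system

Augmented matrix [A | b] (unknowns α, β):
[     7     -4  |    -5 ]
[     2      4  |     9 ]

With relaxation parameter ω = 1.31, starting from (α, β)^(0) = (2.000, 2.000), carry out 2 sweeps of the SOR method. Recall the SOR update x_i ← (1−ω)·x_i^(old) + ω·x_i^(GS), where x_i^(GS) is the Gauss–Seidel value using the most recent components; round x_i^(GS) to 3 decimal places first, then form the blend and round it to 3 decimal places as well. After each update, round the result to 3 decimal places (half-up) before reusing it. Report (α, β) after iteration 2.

Iteration 1:
  α: GS value = (-5 - (-4)·2.000) / (7) = 0.429;  α ← (1−ω)·2.000 + ω·0.429 = -0.058
  β: GS value = (9 - (2)·-0.058) / (4) = 2.279;  β ← (1−ω)·2.000 + ω·2.279 = 2.365
Iteration 2:
  α: GS value = (-5 - (-4)·2.365) / (7) = 0.637;  α ← (1−ω)·-0.058 + ω·0.637 = 0.852
  β: GS value = (9 - (2)·0.852) / (4) = 1.824;  β ← (1−ω)·2.365 + ω·1.824 = 1.656

(0.852, 1.656)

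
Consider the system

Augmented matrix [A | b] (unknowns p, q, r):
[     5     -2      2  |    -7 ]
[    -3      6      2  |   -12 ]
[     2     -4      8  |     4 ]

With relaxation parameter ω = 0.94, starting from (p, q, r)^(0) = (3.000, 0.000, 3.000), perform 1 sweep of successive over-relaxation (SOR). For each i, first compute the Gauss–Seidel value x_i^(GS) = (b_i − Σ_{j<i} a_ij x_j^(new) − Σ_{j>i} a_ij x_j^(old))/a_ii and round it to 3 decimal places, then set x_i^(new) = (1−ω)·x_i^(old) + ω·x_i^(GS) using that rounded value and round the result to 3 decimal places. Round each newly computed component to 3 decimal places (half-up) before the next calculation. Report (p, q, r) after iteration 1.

Iteration 1:
  p: GS value = (-7 - (-2)·0.000 - (2)·3.000) / (5) = -2.600;  p ← (1−ω)·3.000 + ω·-2.600 = -2.264
  q: GS value = (-12 - (-3)·-2.264 - (2)·3.000) / (6) = -4.132;  q ← (1−ω)·0.000 + ω·-4.132 = -3.884
  r: GS value = (4 - (2)·-2.264 - (-4)·-3.884) / (8) = -0.876;  r ← (1−ω)·3.000 + ω·-0.876 = -0.643

(-2.264, -3.884, -0.643)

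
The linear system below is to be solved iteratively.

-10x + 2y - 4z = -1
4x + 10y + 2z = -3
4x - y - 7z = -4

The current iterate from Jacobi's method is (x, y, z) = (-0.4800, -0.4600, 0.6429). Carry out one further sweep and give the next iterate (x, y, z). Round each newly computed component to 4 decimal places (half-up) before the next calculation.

(-0.2492, -0.2366, 0.3629)

One sweep:
  x = (-1 - (2)·-0.4600 - (-4)·0.6429) / (-10) = -0.2492
  y = (-3 - (4)·-0.4800 - (2)·0.6429) / (10) = -0.2366
  z = (-4 - (4)·-0.4800 - (-1)·-0.4600) / (-7) = 0.3629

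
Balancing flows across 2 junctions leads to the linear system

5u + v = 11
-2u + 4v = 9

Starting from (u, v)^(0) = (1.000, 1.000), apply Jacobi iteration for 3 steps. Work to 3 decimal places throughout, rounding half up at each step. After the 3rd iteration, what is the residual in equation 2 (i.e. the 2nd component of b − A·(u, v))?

Iteration 1:
  u = (11 - (1)·1.000) / (5) = 2.000
  v = (9 - (-2)·1.000) / (4) = 2.750
Iteration 2:
  u = (11 - (1)·2.750) / (5) = 1.650
  v = (9 - (-2)·2.000) / (4) = 3.250
Iteration 3:
  u = (11 - (1)·3.250) / (5) = 1.550
  v = (9 - (-2)·1.650) / (4) = 3.075
Residual b − A·x = (0.175, -0.200)

-0.200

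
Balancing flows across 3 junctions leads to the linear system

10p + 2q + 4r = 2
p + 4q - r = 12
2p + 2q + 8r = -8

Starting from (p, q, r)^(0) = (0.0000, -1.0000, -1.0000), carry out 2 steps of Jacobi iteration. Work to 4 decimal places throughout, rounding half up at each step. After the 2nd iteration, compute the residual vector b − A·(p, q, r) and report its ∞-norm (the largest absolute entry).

Iteration 1:
  p = (2 - (2)·-1.0000 - (4)·-1.0000) / (10) = 0.8000
  q = (12 - (1)·0.0000 - (-1)·-1.0000) / (4) = 2.7500
  r = (-8 - (2)·0.0000 - (2)·-1.0000) / (8) = -0.7500
Iteration 2:
  p = (2 - (2)·2.7500 - (4)·-0.7500) / (10) = -0.0500
  q = (12 - (1)·0.8000 - (-1)·-0.7500) / (4) = 2.6125
  r = (-8 - (2)·0.8000 - (2)·2.7500) / (8) = -1.8875
Residual b − A·x = (4.8250, -0.2875, 1.9750); ∞-norm = 4.8250

4.8250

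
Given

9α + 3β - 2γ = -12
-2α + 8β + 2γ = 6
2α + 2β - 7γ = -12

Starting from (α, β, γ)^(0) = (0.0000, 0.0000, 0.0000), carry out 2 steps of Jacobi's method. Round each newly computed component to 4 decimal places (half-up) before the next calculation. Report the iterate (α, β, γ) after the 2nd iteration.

(-1.2024, -0.0119, 1.5476)

Iteration 1:
  α = (-12 - (3)·0.0000 - (-2)·0.0000) / (9) = -1.3333
  β = (6 - (-2)·0.0000 - (2)·0.0000) / (8) = 0.7500
  γ = (-12 - (2)·0.0000 - (2)·0.0000) / (-7) = 1.7143
Iteration 2:
  α = (-12 - (3)·0.7500 - (-2)·1.7143) / (9) = -1.2024
  β = (6 - (-2)·-1.3333 - (2)·1.7143) / (8) = -0.0119
  γ = (-12 - (2)·-1.3333 - (2)·0.7500) / (-7) = 1.5476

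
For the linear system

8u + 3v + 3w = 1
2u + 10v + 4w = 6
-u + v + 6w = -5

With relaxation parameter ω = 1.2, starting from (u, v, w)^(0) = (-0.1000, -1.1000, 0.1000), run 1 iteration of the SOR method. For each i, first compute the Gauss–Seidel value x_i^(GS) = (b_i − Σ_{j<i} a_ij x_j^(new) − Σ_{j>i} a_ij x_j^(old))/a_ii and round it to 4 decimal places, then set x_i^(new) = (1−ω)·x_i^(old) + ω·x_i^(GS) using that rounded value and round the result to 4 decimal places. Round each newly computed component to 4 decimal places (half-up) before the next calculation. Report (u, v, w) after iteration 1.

(0.6200, 0.7432, -1.0447)

Iteration 1:
  u: GS value = (1 - (3)·-1.1000 - (3)·0.1000) / (8) = 0.5000;  u ← (1−ω)·-0.1000 + ω·0.5000 = 0.6200
  v: GS value = (6 - (2)·0.6200 - (4)·0.1000) / (10) = 0.4360;  v ← (1−ω)·-1.1000 + ω·0.4360 = 0.7432
  w: GS value = (-5 - (-1)·0.6200 - (1)·0.7432) / (6) = -0.8539;  w ← (1−ω)·0.1000 + ω·-0.8539 = -1.0447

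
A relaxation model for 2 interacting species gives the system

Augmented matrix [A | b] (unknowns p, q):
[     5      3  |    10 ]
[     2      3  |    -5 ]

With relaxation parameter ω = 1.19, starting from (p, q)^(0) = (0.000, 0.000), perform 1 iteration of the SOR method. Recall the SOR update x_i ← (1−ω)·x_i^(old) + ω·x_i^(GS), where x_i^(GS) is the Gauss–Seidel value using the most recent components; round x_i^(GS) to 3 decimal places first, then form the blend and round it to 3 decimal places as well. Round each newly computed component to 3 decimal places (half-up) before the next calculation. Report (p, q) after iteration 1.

Iteration 1:
  p: GS value = (10 - (3)·0.000) / (5) = 2.000;  p ← (1−ω)·0.000 + ω·2.000 = 2.380
  q: GS value = (-5 - (2)·2.380) / (3) = -3.253;  q ← (1−ω)·0.000 + ω·-3.253 = -3.871

(2.380, -3.871)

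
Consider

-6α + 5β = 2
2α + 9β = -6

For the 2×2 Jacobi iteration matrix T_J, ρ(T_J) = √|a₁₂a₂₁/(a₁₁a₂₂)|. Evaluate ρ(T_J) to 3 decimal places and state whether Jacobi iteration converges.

0.430

a₁₂a₂₁/(a₁₁a₂₂) = (5)·(2) / ((-6)·(9)) = -0.185185
ρ = √|-0.185185| = √0.185185 = 0.430
ρ < 1, so Jacobi converges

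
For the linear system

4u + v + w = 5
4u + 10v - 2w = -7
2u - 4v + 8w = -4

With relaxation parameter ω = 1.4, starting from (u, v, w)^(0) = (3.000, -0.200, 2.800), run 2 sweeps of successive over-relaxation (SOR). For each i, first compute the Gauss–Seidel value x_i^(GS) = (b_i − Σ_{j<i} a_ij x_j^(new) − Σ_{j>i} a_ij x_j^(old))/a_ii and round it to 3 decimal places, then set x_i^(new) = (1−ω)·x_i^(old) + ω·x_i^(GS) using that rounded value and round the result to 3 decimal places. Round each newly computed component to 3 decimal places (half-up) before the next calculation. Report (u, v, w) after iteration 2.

Iteration 1:
  u: GS value = (5 - (1)·-0.200 - (1)·2.800) / (4) = 0.600;  u ← (1−ω)·3.000 + ω·0.600 = -0.360
  v: GS value = (-7 - (4)·-0.360 - (-2)·2.800) / (10) = 0.004;  v ← (1−ω)·-0.200 + ω·0.004 = 0.086
  w: GS value = (-4 - (2)·-0.360 - (-4)·0.086) / (8) = -0.367;  w ← (1−ω)·2.800 + ω·-0.367 = -1.634
Iteration 2:
  u: GS value = (5 - (1)·0.086 - (1)·-1.634) / (4) = 1.637;  u ← (1−ω)·-0.360 + ω·1.637 = 2.436
  v: GS value = (-7 - (4)·2.436 - (-2)·-1.634) / (10) = -2.001;  v ← (1−ω)·0.086 + ω·-2.001 = -2.836
  w: GS value = (-4 - (2)·2.436 - (-4)·-2.836) / (8) = -2.527;  w ← (1−ω)·-1.634 + ω·-2.527 = -2.884

(2.436, -2.836, -2.884)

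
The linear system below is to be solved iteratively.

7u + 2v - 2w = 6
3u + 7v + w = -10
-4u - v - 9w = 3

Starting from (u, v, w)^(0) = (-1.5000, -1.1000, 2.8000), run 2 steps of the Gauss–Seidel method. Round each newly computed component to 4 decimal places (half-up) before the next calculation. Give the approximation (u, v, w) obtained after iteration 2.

(1.3603, -1.8812, -0.7289)

Iteration 1:
  u = (6 - (2)·-1.1000 - (-2)·2.8000) / (7) = 1.9714
  v = (-10 - (3)·1.9714 - (1)·2.8000) / (7) = -2.6735
  w = (3 - (-4)·1.9714 - (-1)·-2.6735) / (-9) = -0.9125
Iteration 2:
  u = (6 - (2)·-2.6735 - (-2)·-0.9125) / (7) = 1.3603
  v = (-10 - (3)·1.3603 - (1)·-0.9125) / (7) = -1.8812
  w = (3 - (-4)·1.3603 - (-1)·-1.8812) / (-9) = -0.7289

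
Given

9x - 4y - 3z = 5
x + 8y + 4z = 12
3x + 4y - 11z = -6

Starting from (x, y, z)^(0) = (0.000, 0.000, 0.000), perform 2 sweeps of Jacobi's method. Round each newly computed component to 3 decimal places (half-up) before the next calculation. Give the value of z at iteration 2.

Iteration 1:
  x = (5 - (-4)·0.000 - (-3)·0.000) / (9) = 0.556
  y = (12 - (1)·0.000 - (4)·0.000) / (8) = 1.500
  z = (-6 - (3)·0.000 - (4)·0.000) / (-11) = 0.545
Iteration 2:
  x = (5 - (-4)·1.500 - (-3)·0.545) / (9) = 1.404
  y = (12 - (1)·0.556 - (4)·0.545) / (8) = 1.158
  z = (-6 - (3)·0.556 - (4)·1.500) / (-11) = 1.243

1.243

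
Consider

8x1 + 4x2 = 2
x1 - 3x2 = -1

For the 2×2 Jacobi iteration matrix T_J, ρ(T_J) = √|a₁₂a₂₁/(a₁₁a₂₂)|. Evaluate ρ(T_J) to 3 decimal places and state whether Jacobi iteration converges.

a₁₂a₂₁/(a₁₁a₂₂) = (4)·(1) / ((8)·(-3)) = -0.166667
ρ = √|-0.166667| = √0.166667 = 0.408
ρ < 1, so Jacobi converges

0.408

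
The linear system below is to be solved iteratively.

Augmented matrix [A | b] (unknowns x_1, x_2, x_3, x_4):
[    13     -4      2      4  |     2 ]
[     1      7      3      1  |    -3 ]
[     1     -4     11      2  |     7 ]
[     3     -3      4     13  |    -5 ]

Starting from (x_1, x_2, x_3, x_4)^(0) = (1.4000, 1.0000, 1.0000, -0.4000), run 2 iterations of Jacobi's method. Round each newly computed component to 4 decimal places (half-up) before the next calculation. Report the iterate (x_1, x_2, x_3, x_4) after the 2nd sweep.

Iteration 1:
  x_1 = (2 - (-4)·1.0000 - (2)·1.0000 - (4)·-0.4000) / (13) = 0.4308
  x_2 = (-3 - (1)·1.4000 - (3)·1.0000 - (1)·-0.4000) / (7) = -1.0000
  x_3 = (7 - (1)·1.4000 - (-4)·1.0000 - (2)·-0.4000) / (11) = 0.9455
  x_4 = (-5 - (3)·1.4000 - (-3)·1.0000 - (4)·1.0000) / (13) = -0.7846
Iteration 2:
  x_1 = (2 - (-4)·-1.0000 - (2)·0.9455 - (4)·-0.7846) / (13) = -0.0579
  x_2 = (-3 - (1)·0.4308 - (3)·0.9455 - (1)·-0.7846) / (7) = -0.7832
  x_3 = (7 - (1)·0.4308 - (-4)·-1.0000 - (2)·-0.7846) / (11) = 0.3762
  x_4 = (-5 - (3)·0.4308 - (-3)·-1.0000 - (4)·0.9455) / (13) = -1.0057

(-0.0579, -0.7832, 0.3762, -1.0057)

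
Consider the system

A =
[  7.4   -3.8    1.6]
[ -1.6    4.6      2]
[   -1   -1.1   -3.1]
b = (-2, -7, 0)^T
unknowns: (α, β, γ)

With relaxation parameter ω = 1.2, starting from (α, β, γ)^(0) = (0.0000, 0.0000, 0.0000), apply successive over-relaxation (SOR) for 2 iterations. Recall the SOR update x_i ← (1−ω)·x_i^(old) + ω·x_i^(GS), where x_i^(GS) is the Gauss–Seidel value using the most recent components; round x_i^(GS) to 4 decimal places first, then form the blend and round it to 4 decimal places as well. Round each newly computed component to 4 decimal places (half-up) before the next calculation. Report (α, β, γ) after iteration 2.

(-1.7175, -2.6520, 1.6020)

Iteration 1:
  α: GS value = (-2 - (-3.8)·0.0000 - (1.6)·0.0000) / (7.4) = -0.2703;  α ← (1−ω)·0.0000 + ω·-0.2703 = -0.3244
  β: GS value = (-7 - (-1.6)·-0.3244 - (2)·0.0000) / (4.6) = -1.6346;  β ← (1−ω)·0.0000 + ω·-1.6346 = -1.9615
  γ: GS value = (0 - (-1)·-0.3244 - (-1.1)·-1.9615) / (-3.1) = 0.8007;  γ ← (1−ω)·0.0000 + ω·0.8007 = 0.9608
Iteration 2:
  α: GS value = (-2 - (-3.8)·-1.9615 - (1.6)·0.9608) / (7.4) = -1.4853;  α ← (1−ω)·-0.3244 + ω·-1.4853 = -1.7175
  β: GS value = (-7 - (-1.6)·-1.7175 - (2)·0.9608) / (4.6) = -2.5369;  β ← (1−ω)·-1.9615 + ω·-2.5369 = -2.6520
  γ: GS value = (0 - (-1)·-1.7175 - (-1.1)·-2.6520) / (-3.1) = 1.4951;  γ ← (1−ω)·0.9608 + ω·1.4951 = 1.6020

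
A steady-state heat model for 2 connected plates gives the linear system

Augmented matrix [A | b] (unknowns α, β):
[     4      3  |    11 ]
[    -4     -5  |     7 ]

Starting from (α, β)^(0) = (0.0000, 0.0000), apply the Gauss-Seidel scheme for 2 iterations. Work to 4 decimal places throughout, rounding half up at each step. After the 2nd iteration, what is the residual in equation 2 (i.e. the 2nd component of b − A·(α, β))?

Iteration 1:
  α = (11 - (3)·0.0000) / (4) = 2.7500
  β = (7 - (-4)·2.7500) / (-5) = -3.6000
Iteration 2:
  α = (11 - (3)·-3.6000) / (4) = 5.4500
  β = (7 - (-4)·5.4500) / (-5) = -5.7600
Residual b − A·x = (6.4800, 0.0000)

0.0000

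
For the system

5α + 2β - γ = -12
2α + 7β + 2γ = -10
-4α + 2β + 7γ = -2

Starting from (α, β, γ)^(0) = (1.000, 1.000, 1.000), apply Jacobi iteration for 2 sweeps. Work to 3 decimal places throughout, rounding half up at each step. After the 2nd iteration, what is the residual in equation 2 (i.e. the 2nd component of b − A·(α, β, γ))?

0.402

Iteration 1:
  α = (-12 - (2)·1.000 - (-1)·1.000) / (5) = -2.600
  β = (-10 - (2)·1.000 - (2)·1.000) / (7) = -2.000
  γ = (-2 - (-4)·1.000 - (2)·1.000) / (7) = 0.000
Iteration 2:
  α = (-12 - (2)·-2.000 - (-1)·0.000) / (5) = -1.600
  β = (-10 - (2)·-2.600 - (2)·0.000) / (7) = -0.686
  γ = (-2 - (-4)·-2.600 - (2)·-2.000) / (7) = -1.200
Residual b − A·x = (-3.828, 0.402, 1.372)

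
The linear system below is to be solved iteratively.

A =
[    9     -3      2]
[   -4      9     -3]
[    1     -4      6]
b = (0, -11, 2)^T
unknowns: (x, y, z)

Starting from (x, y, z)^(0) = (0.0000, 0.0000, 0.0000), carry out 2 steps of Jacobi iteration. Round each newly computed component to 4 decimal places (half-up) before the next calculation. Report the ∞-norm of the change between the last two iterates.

Iteration 1:
  x = (0 - (-3)·0.0000 - (2)·0.0000) / (9) = 0.0000
  y = (-11 - (-4)·0.0000 - (-3)·0.0000) / (9) = -1.2222
  z = (2 - (1)·0.0000 - (-4)·0.0000) / (6) = 0.3333
Iteration 2:
  x = (0 - (-3)·-1.2222 - (2)·0.3333) / (9) = -0.4815
  y = (-11 - (-4)·0.0000 - (-3)·0.3333) / (9) = -1.1111
  z = (2 - (1)·0.0000 - (-4)·-1.2222) / (6) = -0.4815
Change: (-0.4815, 0.1111, -0.8148) → max |·| = 0.8148

0.8148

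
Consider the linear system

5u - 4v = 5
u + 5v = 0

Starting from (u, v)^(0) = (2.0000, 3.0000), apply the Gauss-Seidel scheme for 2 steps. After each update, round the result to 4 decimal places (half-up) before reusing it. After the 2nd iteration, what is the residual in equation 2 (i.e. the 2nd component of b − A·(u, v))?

0.0000

Iteration 1:
  u = (5 - (-4)·3.0000) / (5) = 3.4000
  v = (0 - (1)·3.4000) / (5) = -0.6800
Iteration 2:
  u = (5 - (-4)·-0.6800) / (5) = 0.4560
  v = (0 - (1)·0.4560) / (5) = -0.0912
Residual b − A·x = (2.3552, 0.0000)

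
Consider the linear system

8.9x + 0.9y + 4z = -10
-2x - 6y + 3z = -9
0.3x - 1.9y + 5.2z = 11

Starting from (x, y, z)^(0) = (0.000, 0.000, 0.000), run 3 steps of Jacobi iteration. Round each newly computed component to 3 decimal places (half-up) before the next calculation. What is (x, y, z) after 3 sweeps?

Iteration 1:
  x = (-10 - (0.9)·0.000 - (4)·0.000) / (8.9) = -1.124
  y = (-9 - (-2)·0.000 - (3)·0.000) / (-6) = 1.500
  z = (11 - (0.3)·0.000 - (-1.9)·0.000) / (5.2) = 2.115
Iteration 2:
  x = (-10 - (0.9)·1.500 - (4)·2.115) / (8.9) = -2.226
  y = (-9 - (-2)·-1.124 - (3)·2.115) / (-6) = 2.932
  z = (11 - (0.3)·-1.124 - (-1.9)·1.500) / (5.2) = 2.728
Iteration 3:
  x = (-10 - (0.9)·2.932 - (4)·2.728) / (8.9) = -2.646
  y = (-9 - (-2)·-2.226 - (3)·2.728) / (-6) = 3.606
  z = (11 - (0.3)·-2.226 - (-1.9)·2.932) / (5.2) = 3.315

(-2.646, 3.606, 3.315)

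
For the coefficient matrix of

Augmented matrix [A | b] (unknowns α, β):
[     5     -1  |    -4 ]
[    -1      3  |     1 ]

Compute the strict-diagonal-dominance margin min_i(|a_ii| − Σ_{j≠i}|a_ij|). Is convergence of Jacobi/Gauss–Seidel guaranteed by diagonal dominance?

row 1: |5| − (1) = 4
row 2: |3| − (1) = 2
minimum over rows = 2 → strictly diagonally dominant (convergence guaranteed)

2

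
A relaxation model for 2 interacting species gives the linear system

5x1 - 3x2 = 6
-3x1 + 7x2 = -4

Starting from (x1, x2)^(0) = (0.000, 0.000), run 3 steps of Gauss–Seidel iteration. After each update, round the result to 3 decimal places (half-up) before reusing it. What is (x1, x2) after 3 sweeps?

(1.157, -0.076)

Iteration 1:
  x1 = (6 - (-3)·0.000) / (5) = 1.200
  x2 = (-4 - (-3)·1.200) / (7) = -0.057
Iteration 2:
  x1 = (6 - (-3)·-0.057) / (5) = 1.166
  x2 = (-4 - (-3)·1.166) / (7) = -0.072
Iteration 3:
  x1 = (6 - (-3)·-0.072) / (5) = 1.157
  x2 = (-4 - (-3)·1.157) / (7) = -0.076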